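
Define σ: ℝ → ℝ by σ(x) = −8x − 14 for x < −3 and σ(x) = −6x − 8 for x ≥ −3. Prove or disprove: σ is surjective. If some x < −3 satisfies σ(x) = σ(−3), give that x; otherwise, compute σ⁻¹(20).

Both pieces are strictly decreasing (slopes −8 and −6), so each is injective on its own interval.
The left piece maps (−∞, −3) onto (10, ∞); the right piece maps [−3, ∞) onto (−∞, 10].
These images together cover ℝ, so σ is surjective.
Because the two images are disjoint, no x < −3 has σ(x) = σ(−3), so we compute σ⁻¹(20): 20 lies in (10, ∞), so solve −8x − 14 = 20: x = (20 + 14)/(−8) = −17/4.

-17/4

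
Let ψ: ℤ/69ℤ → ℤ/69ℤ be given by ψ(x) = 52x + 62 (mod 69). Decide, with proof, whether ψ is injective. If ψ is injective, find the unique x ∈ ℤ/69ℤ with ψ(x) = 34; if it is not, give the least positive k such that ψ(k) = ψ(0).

26

Recall that ψ is injective when ψ(s) = ψ(t) forces s = t.
Suppose ψ(s) = ψ(t) in ℤ/69ℤ. Then 52s + 62 ≡ 52t + 62 (mod 69), so 52(s − t) ≡ 0 (mod 69).
Since gcd(52, 69) = 1, 52 is invertible modulo 69, hence s − t ≡ 0 (mod 69), i.e. s = t.
Thus ψ is injective.
We now compute 52⁻¹ mod 69 explicitly. Euclid's algorithm: 69 = 1·52 + 17, 52 = 3·17 + 1; back-substituting gives 1 = 4·52 − 3·69, so 52⁻¹ ≡ 4 (mod 69).
Since ψ is injective, we compute ψ⁻¹(34): solve 52x + 62 ≡ 34 (mod 69), i.e. 52x ≡ 41 (mod 69).
Multiplying by 52⁻¹ = 4 gives x ≡ 4·41 = 164 = 2·69 + 26 ≡ 26 (mod 69).
Check: ψ(26) = 52·26 + 62 = 1414 = 20·69 + 34 ≡ 34 (mod 69).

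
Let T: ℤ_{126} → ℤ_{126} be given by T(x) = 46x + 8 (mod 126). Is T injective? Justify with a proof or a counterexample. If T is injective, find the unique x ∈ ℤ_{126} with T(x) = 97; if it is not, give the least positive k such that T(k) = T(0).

Recall: injectivity means: for all s, t in the domain, T(s) = T(t) implies s = t.
We have gcd(46, 126) = 2 > 1. Taking s = 0 and t = 63: T(0) = 8 and T(63) = 46·63 + 8 = 2906 ≡ 8 (mod 126).
So T(0) = T(63) while 0 ≠ 63, hence T is not injective.
Since T is not injective, we find the least positive k with T(k) = T(0): this means 46k ≡ 0 (mod 126), i.e. 126 ∣ 46k. Since gcd(46, 126) = 2, dividing through by 2 this holds exactly when 63 ∣ 23k, and as gcd(23, 63) = 1, exactly when 63 ∣ k.
The smallest positive such k is 63.

63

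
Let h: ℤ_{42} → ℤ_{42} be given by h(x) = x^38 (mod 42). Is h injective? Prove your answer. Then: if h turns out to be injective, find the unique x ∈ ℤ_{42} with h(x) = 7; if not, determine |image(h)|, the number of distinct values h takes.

h(4): Repeated squaring mod 42: 4^1 ≡ 4, 4^2 ≡ 4² = 16, 4^4 ≡ 16² = 256 ≡ 4, 4^8 ≡ 4² = 16, 4^16 ≡ 16² = 256 ≡ 4, 4^32 ≡ 4² = 16. Since 38 = 32 + 4 + 2, 4^38 ≡ 16·4·16: 16·4 = 64 ≡ 22, then 22·16 = 352 ≡ 16. So 4^38 ≡ 16 (mod 42).
h(10): Repeated squaring mod 42: 10^1 ≡ 10, 10^2 ≡ 10² = 100 ≡ 16, 10^4 ≡ 16² = 256 ≡ 4, 10^8 ≡ 4² = 16, 10^16 ≡ 16² = 256 ≡ 4, 10^32 ≡ 4² = 16. Since 38 = 32 + 4 + 2, 10^38 ≡ 16·4·16: 16·4 = 64 ≡ 22, then 22·16 = 352 ≡ 16. So 10^38 ≡ 16 (mod 42).
So h(4) = h(10) = 16 while 4 ≠ 10, thus h is not injective.
Since h is not injective, we determine |image(h)|. Computing x^38 mod 42 for each x (by repeated squaring, reducing mod 42 at every step), the values h(0), h(1), …, h(41) are: 0, 1, 4, 9, 16, 25, 36, 7, 22, 39, 16, 37, 18, 1, 28, 15, 4, 37, 30, 25, 22, 21, 22, 25, 30, 37, 4, 15, 28, 1, 18, 37, 16, 39, 22, 7, 36, 25, 16, 9, 4, 1.
The distinct values are {0, 1, 4, 7, 9, 15, 16, 18, 21, 22, 25, 28, 30, 36, 37, 39}; there are 16 of them.

16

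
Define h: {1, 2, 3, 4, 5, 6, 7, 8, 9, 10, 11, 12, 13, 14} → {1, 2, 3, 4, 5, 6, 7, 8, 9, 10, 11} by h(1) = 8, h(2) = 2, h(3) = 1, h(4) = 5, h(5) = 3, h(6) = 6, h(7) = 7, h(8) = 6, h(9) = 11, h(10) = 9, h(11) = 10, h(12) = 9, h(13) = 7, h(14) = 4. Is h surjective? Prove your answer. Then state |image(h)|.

11

Every element of the codomain has a preimage: 1 = h(3), 2 = h(2), 3 = h(5), 4 = h(14), 5 = h(4), 6 = h(6), 7 = h(7), 8 = h(1), 9 = h(10), 10 = h(11), 11 = h(9).
So h is surjective.
The image of h is {1, 2, 3, 4, 5, 6, 7, 8, 9, 10, 11}, which has 11 elements.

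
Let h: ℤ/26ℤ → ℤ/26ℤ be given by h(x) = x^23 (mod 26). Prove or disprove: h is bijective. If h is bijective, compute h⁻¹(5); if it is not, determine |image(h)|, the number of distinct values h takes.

21

Computing x^23 mod 26 for each x (by repeated squaring, reducing mod 26 at every step), the values h(0), h(1), …, h(25) are: 0, 1, 20, 9, 10, 21, 24, 15, 18, 3, 4, 19, 12, 13, 14, 7, 22, 23, 8, 11, 2, 5, 16, 17, 6, 25.
Every element of ℤ/26ℤ appears exactly once in this list, so h is a bijection, and in particular bijective.
Since h is bijective, we read off the preimage of 5 from the same table: h(21) = 5, so h⁻¹(5) = 21.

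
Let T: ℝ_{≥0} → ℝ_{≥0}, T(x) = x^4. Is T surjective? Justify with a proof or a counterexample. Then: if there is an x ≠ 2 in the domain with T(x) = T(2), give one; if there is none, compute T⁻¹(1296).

6

For any y ∈ ℝ_{≥0}, x = y^{1/4} ∈ ℝ_{≥0} gives T(x) = y, so T is surjective.
Since x ↦ x^4 is strictly increasing on ℝ_{≥0}, it is injective there, so no x ≠ 2 in the domain has T(x) = T(2). We therefore compute T⁻¹(1296) = 1296^{1/4} = 6 (indeed 6^4 = 1296).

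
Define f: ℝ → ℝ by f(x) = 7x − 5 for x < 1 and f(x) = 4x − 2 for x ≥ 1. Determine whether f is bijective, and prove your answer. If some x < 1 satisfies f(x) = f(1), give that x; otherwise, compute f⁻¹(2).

Both pieces are strictly increasing (slopes 7 and 4), so each is injective on its own interval.
The left piece maps (−∞, 1) onto (−∞, 2); the right piece maps [1, ∞) onto [2, ∞).
Since 2 = 2, the images partition ℝ: f is injective and surjective, hence bijective.
Because the two images are disjoint, no x < 1 has f(x) = f(1), so we compute f⁻¹(2): 2 lies in [2, ∞), so solve 4x − 2 = 2: x = (2 + 2)/4 = 1.

1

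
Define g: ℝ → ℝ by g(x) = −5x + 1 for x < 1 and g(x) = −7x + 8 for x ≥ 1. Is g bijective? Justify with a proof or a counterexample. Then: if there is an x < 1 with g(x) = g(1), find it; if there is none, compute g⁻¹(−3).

Both pieces are strictly decreasing (slopes −5 and −7), so each is injective on its own interval.
The left piece maps (−∞, 1) onto (−4, ∞); the right piece maps [1, ∞) onto (−∞, 1].
These images overlap. In particular g(1) = 1 (right piece), and solving −5x + 1 = 1 on the left piece gives x = 0 < 1.
So g(0) = g(1) with 0 ≠ 1, and g is not injective, hence not bijective. This x = 0 is the requested value below 1.

0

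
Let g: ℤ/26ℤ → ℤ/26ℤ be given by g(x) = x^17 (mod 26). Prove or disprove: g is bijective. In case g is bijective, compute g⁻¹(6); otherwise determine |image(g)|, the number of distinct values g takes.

2

Computing x^17 mod 26 for each x (by repeated squaring, reducing mod 26 at every step), the values g(0), g(1), …, g(25) are: 0, 1, 6, 9, 10, 5, 2, 11, 8, 3, 4, 7, 12, 13, 14, 19, 22, 23, 18, 15, 24, 21, 16, 17, 20, 25.
Every element of ℤ/26ℤ appears exactly once in this list, so g is a bijection, and in particular bijective.
Since g is bijective, we read off the preimage of 6 from the same table: g(2) = 6, so g⁻¹(6) = 2.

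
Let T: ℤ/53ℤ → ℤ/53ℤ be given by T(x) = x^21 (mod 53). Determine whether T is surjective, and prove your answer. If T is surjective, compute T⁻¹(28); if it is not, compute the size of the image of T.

Since 53 is prime, the nonzero elements of ℤ/53ℤ form a cyclic group of order 52.
As gcd(21, 52) = 1, raising to the 21st power is a bijection on this group: if x_1^21 ≡ x_2^21 then (x_1x_2^{−1})^21 = 1, and the only element of order dividing gcd(21, 52) = 1 is 1, so x_1 = x_2.
With T(0) = 0 this makes T injective on all of ℤ/53ℤ, hence bijective (finite equal-size domain and codomain). In particular T is surjective.
Since T is surjective, we find the preimage of 28. The inverse of x ↦ x^21 on (ℤ/53ℤ)^× is x ↦ x^5, because 21·5 = 105 = 2·52 + 1 ≡ 1 (mod 52) and x^{52} = 1 for x ≠ 0 (Fermat). So T⁻¹(28) = 28^5 mod 53.
Repeated squaring mod 53: 28^1 ≡ 28, 28^2 ≡ 28² = 784 ≡ 42, 28^4 ≡ 42² = 1764 ≡ 15. Since 5 = 4 + 1, 28^5 ≡ 15·28: 15·28 = 420 ≡ 49. So 28^5 ≡ 49 (mod 53).
Hence T⁻¹(28) = 49.

49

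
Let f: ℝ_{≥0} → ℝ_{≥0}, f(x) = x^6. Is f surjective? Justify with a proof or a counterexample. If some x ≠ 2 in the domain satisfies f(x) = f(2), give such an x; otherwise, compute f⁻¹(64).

For any y ∈ ℝ_{≥0}, x = y^{1/6} ∈ ℝ_{≥0} gives f(x) = y, so f is surjective.
Since x ↦ x^6 is strictly increasing on ℝ_{≥0}, it is injective there, so no x ≠ 2 in the domain has f(x) = f(2). We therefore compute f⁻¹(64) = 64^{1/6} = 2 (indeed 2^6 = 64).

2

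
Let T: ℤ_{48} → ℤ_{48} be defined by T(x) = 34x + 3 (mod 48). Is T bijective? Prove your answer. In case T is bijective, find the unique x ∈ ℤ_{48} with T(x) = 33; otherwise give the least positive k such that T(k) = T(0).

24

Recall: T is injective if T(x_1) = T(x_2) implies x_1 = x_2.
We have gcd(34, 48) = 2 > 1. Taking x_1 = 0 and x_2 = 24: T(0) = 3 and T(24) = 34·24 + 3 = 819 ≡ 3 (mod 48).
So T(0) = T(24) while 0 ≠ 24, so T is not injective, hence not bijective.
Since T is not bijective, we find the least positive k with T(k) = T(0): this means 34k ≡ 0 (mod 48), i.e. 48 ∣ 34k. Since gcd(34, 48) = 2, dividing through by 2 this holds exactly when 24 ∣ 17k, and as gcd(17, 24) = 1, exactly when 24 ∣ k.
The smallest positive such k is 24.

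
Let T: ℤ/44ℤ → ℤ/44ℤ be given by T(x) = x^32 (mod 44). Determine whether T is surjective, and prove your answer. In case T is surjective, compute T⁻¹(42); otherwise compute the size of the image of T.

12

T(10): Repeated squaring mod 44: 10^1 ≡ 10, 10^2 ≡ 10² = 100 ≡ 12, 10^4 ≡ 12² = 144 ≡ 12, 10^8 ≡ 12² = 144 ≡ 12, 10^16 ≡ 12² = 144 ≡ 12, 10^32 ≡ 12² = 144 ≡ 12. So 10^32 ≡ 12 (mod 44).
T(12): Repeated squaring mod 44: 12^1 ≡ 12, 12^2 ≡ 12² = 144 ≡ 12, 12^4 ≡ 12² = 144 ≡ 12, 12^8 ≡ 12² = 144 ≡ 12, 12^16 ≡ 12² = 144 ≡ 12, 12^32 ≡ 12² = 144 ≡ 12. So 12^32 ≡ 12 (mod 44).
So T(10) = T(12) = 12 while 10 ≠ 12, so T is not injective.
A non-injective map from the 44-element set ℤ/44ℤ to itself takes at most 43 distinct values, so it cannot be surjective. Hence T is not surjective.
Since T is not surjective, we determine |image(T)|. Computing x^32 mod 44 for each x (by repeated squaring, reducing mod 44 at every step), the values T(0), T(1), …, T(43) are: 0, 1, 4, 9, 16, 25, 36, 5, 20, 37, 12, 33, 12, 37, 20, 5, 36, 25, 16, 9, 4, 1, 0, 1, 4, 9, 16, 25, 36, 5, 20, 37, 12, 33, 12, 37, 20, 5, 36, 25, 16, 9, 4, 1.
The distinct values are {0, 1, 4, 5, 9, 12, 16, 20, 25, 33, 36, 37}; there are 12 of them.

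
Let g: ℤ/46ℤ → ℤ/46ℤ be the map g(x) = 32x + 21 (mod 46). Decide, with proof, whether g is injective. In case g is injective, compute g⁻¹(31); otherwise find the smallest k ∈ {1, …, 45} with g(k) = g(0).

We have gcd(32, 46) = 2 > 1. Taking a = 0 and b = 23: g(0) = 21 and g(23) = 32·23 + 21 = 757 ≡ 21 (mod 46).
So g(0) = g(23) while 0 ≠ 23, thus g is not injective.
Since g is not injective, we find the least positive k with g(k) = g(0): this means 32k ≡ 0 (mod 46), i.e. 46 ∣ 32k. Since gcd(32, 46) = 2, dividing through by 2 this holds exactly when 23 ∣ 16k, and as gcd(16, 23) = 1, exactly when 23 ∣ k.
The smallest positive such k is 23.

23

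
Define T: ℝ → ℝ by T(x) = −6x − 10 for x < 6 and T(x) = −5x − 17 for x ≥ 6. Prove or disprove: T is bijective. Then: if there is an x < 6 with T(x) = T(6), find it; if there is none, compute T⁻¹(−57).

Both pieces are strictly decreasing (slopes −6 and −5), so each is injective on its own interval.
The left piece maps (−∞, 6) onto (−46, ∞); the right piece maps [6, ∞) onto (−∞, −47].
The images leave a gap (−46 has no preimage), so T is not surjective, hence not bijective.
Because the two images are disjoint, no x < 6 has T(x) = T(6), so we compute T⁻¹(−57): −57 lies in (−∞, −47], so solve −5x − 17 = −57: x = (−57 + 17)/(−5) = 8.

8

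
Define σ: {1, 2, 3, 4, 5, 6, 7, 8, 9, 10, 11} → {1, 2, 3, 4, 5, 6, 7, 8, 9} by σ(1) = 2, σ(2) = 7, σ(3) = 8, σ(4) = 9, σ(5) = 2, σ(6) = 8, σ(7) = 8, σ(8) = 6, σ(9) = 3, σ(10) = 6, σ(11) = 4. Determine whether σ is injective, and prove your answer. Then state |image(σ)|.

7

σ(1) = 2 = σ(5) with 1 ≠ 5, so σ is not injective.
The image of σ is {2, 3, 4, 6, 7, 8, 9}, which has 7 elements.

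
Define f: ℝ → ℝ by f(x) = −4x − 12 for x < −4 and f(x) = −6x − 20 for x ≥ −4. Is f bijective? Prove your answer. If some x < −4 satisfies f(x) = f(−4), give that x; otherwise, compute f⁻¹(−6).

Both pieces are strictly decreasing (slopes −4 and −6), so each is injective on its own interval.
The left piece maps (−∞, −4) onto (4, ∞); the right piece maps [−4, ∞) onto (−∞, 4].
Since 4 = 4, the images partition ℝ: f is injective and surjective, hence bijective.
Because the two images are disjoint, no x < −4 has f(x) = f(−4), so we compute f⁻¹(−6): −6 lies in (−∞, 4], so solve −6x − 20 = −6: x = (−6 + 20)/(−6) = −7/3.

-7/3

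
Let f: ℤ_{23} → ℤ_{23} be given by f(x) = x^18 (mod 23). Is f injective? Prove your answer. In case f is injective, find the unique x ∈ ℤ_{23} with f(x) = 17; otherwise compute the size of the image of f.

f(11): Repeated squaring mod 23: 11^1 ≡ 11, 11^2 ≡ 11² = 121 ≡ 6, 11^4 ≡ 6² = 36 ≡ 13, 11^8 ≡ 13² = 169 ≡ 8, 11^16 ≡ 8² = 64 ≡ 18. Since 18 = 16 + 2, 11^18 ≡ 18·6: 18·6 = 108 ≡ 16. So 11^18 ≡ 16 (mod 23).
f(12): Repeated squaring mod 23: 12^1 ≡ 12, 12^2 ≡ 12² = 144 ≡ 6, 12^4 ≡ 6² = 36 ≡ 13, 12^8 ≡ 13² = 169 ≡ 8, 12^16 ≡ 8² = 64 ≡ 18. Since 18 = 16 + 2, 12^18 ≡ 18·6: 18·6 = 108 ≡ 16. So 12^18 ≡ 16 (mod 23).
So f(11) = f(12) = 16 while 11 ≠ 12, so f is not injective.
Since f is not injective, we determine |image(f)|. Computing x^18 mod 23 for each x (by repeated squaring, reducing mod 23 at every step), the values f(0), f(1), …, f(22) are: 0, 1, 13, 2, 8, 6, 3, 18, 12, 4, 9, 16, 16, 9, 4, 12, 18, 3, 6, 8, 2, 13, 1.
The distinct values are {0, 1, 2, 3, 4, 6, 8, 9, 12, 13, 16, 18}; there are 12 of them.

12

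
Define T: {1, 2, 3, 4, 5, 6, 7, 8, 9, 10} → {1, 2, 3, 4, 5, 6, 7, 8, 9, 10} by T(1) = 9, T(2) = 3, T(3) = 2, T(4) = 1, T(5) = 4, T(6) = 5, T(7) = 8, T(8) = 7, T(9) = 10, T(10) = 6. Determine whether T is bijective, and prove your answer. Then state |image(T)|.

The values 9, 3, 2, 1, 4, 5, 8, 7, 10, 6 are a permutation of {1, 2, 3, 4, 5, 6, 7, 8, 9, 10}: each element appears exactly once.
So T is injective and surjective, hence bijective.
The image of T is {1, 2, 3, 4, 5, 6, 7, 8, 9, 10}, which has 10 elements.

10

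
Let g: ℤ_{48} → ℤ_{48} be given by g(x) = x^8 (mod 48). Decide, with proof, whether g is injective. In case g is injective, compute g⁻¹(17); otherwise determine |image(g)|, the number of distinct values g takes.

4

g(2): Repeated squaring mod 48: 2^1 ≡ 2, 2^2 ≡ 2² = 4, 2^4 ≡ 4² = 16, 2^8 ≡ 16² = 256 ≡ 16. So 2^8 ≡ 16 (mod 48).
g(4): Repeated squaring mod 48: 4^1 ≡ 4, 4^2 ≡ 4² = 16, 4^4 ≡ 16² = 256 ≡ 16, 4^8 ≡ 16² = 256 ≡ 16. So 4^8 ≡ 16 (mod 48).
So g(2) = g(4) = 16 while 2 ≠ 4, so g is not injective.
Since g is not injective, we determine |image(g)|. Computing x^8 mod 48 for each x (by repeated squaring, reducing mod 48 at every step), the values g(0), g(1), …, g(47) are: 0, 1, 16, 33, 16, 1, 0, 1, 16, 33, 16, 1, 0, 1, 16, 33, 16, 1, 0, 1, 16, 33, 16, 1, 0, 1, 16, 33, 16, 1, 0, 1, 16, 33, 16, 1, 0, 1, 16, 33, 16, 1, 0, 1, 16, 33, 16, 1.
The distinct values are {0, 1, 16, 33}; there are 4 of them.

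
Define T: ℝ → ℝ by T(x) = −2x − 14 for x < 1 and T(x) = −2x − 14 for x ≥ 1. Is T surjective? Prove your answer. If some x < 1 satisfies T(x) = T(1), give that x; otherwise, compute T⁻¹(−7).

Both pieces are strictly decreasing (slopes −2 and −2), so each is injective on its own interval.
The left piece maps (−∞, 1) onto (−16, ∞); the right piece maps [1, ∞) onto (−∞, −16].
These images together cover ℝ, so T is surjective.
Because the two images are disjoint, no x < 1 has T(x) = T(1), so we compute T⁻¹(−7): −7 lies in (−16, ∞), so solve −2x − 14 = −7: x = (−7 + 14)/(−2) = −7/2.

-7/2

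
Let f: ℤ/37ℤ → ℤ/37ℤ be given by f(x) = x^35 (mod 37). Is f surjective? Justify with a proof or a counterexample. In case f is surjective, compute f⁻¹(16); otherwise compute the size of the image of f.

7

Since 37 is prime, the nonzero elements of ℤ/37ℤ form a cyclic group of order 36.
As gcd(35, 36) = 1, raising to the 35th power is a bijection on this group: if s^35 ≡ t^35 then (st^{−1})^35 = 1, and the only element of order dividing gcd(35, 36) = 1 is 1, so s = t.
With f(0) = 0 this makes f injective on all of ℤ/37ℤ, hence bijective (finite equal-size domain and codomain). In particular f is surjective.
Since f is surjective, we find the preimage of 16. The inverse of x ↦ x^35 on (ℤ/37ℤ)^× is x ↦ x^35, because 35·35 = 1225 = 34·36 + 1 ≡ 1 (mod 36) and x^{36} = 1 for x ≠ 0 (Fermat). So f⁻¹(16) = 16^35 mod 37.
Repeated squaring mod 37: 16^1 ≡ 16, 16^2 ≡ 16² = 256 ≡ 34, 16^4 ≡ 34² = 1156 ≡ 9, 16^8 ≡ 9² = 81 ≡ 7, 16^16 ≡ 7² = 49 ≡ 12, 16^32 ≡ 12² = 144 ≡ 33. Since 35 = 32 + 2 + 1, 16^35 ≡ 33·34·16: 33·34 = 1122 ≡ 12, then 12·16 = 192 ≡ 7. So 16^35 ≡ 7 (mod 37).
Hence f⁻¹(16) = 7.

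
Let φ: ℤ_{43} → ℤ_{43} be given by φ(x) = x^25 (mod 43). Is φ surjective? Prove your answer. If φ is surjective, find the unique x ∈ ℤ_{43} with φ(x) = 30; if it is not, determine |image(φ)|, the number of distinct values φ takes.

Since 43 is prime, the nonzero elements of ℤ_{43} form a cyclic group of order 42.
As gcd(25, 42) = 1, raising to the 25th power is a bijection on this group: if u^25 ≡ v^25 then (uv^{−1})^25 = 1, and the only element of order dividing gcd(25, 42) = 1 is 1, so u = v.
With φ(0) = 0 this makes φ injective on all of ℤ_{43}, hence bijective (finite equal-size domain and codomain). In particular φ is surjective.
Since φ is surjective, we find the preimage of 30. The inverse of x ↦ x^25 on (ℤ_{43})^× is x ↦ x^37, because 25·37 = 925 = 22·42 + 1 ≡ 1 (mod 42) and x^{42} = 1 for x ≠ 0 (Fermat). So φ⁻¹(30) = 30^37 mod 43.
Repeated squaring mod 43: 30^1 ≡ 30, 30^2 ≡ 30² = 900 ≡ 40, 30^4 ≡ 40² = 1600 ≡ 9, 30^8 ≡ 9² = 81 ≡ 38, 30^16 ≡ 38² = 1444 ≡ 25, 30^32 ≡ 25² = 625 ≡ 23. Since 37 = 32 + 4 + 1, 30^37 ≡ 23·9·30: 23·9 = 207 ≡ 35, then 35·30 = 1050 ≡ 18. So 30^37 ≡ 18 (mod 43).
Hence φ⁻¹(30) = 18.

18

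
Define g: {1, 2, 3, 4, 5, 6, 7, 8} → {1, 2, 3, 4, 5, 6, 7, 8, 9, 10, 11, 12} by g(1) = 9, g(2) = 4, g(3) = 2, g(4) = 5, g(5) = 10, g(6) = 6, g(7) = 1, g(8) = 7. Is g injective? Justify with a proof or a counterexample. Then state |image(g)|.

8

The values g(1), …, g(8) are 9, 4, 2, 5, 10, 6, 1, 7 — all distinct.
So g(s) = g(t) only when s = t, and g is injective.
The image of g is {1, 2, 4, 5, 6, 7, 9, 10}, which has 8 elements.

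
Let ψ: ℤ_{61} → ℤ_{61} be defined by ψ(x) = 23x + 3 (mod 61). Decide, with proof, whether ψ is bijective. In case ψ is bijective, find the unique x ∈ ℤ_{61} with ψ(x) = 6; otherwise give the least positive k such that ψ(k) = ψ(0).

24

By definition, ψ is injective when ψ(a) = ψ(b) forces a = b.
If ψ(a) = ψ(b), then 23a ≡ 23b (mod 61). Because gcd(23, 61) = 1, we may cancel 23 to get a ≡ b (mod 61).
We now compute 23⁻¹ mod 61 explicitly. Euclid's algorithm: 61 = 2·23 + 15, 23 = 1·15 + 8, 15 = 1·8 + 7, 8 = 1·7 + 1; back-substituting gives 1 = 8·23 − 3·61, so 23⁻¹ ≡ 8 (mod 61).
For any y ∈ ℤ_{61}, x = 8(y − 3) mod 61 satisfies ψ(x) = 23·8(y − 3) + 3 ≡ y (since 23·8 ≡ 1 mod 61). So every y has a preimage.
Thus ψ is bijective.
Since ψ is bijective, we find ψ⁻¹(6): we need 23x ≡ 6 − 3 ≡ 3 (mod 61). Using 23⁻¹ = 8: x ≡ 8·3 = 24, so x = 24.
Check: ψ(24) = 23·24 + 3 = 555 = 9·61 + 6 ≡ 6 (mod 61).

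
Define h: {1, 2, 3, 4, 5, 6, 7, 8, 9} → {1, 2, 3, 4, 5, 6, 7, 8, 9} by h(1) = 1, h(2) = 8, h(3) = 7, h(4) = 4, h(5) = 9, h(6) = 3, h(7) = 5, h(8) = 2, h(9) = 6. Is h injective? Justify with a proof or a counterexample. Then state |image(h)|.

9

The values h(1), …, h(9) are 1, 8, 7, 4, 9, 3, 5, 2, 6 — all distinct.
So h(a) = h(b) only when a = b, and h is injective.
The image of h is {1, 2, 3, 4, 5, 6, 7, 8, 9}, which has 9 elements.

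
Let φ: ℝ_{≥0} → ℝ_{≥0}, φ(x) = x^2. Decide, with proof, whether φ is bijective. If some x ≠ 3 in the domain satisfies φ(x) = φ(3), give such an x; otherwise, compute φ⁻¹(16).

On ℝ_{≥0}, x ↦ x^2 is strictly increasing (injective) and for any y ∈ ℝ_{≥0} the 2nd root y^{1/2} lies in ℝ_{≥0} (surjective). So φ is bijective.
Since x ↦ x^2 is strictly increasing on ℝ_{≥0}, it is injective there, so no x ≠ 3 in the domain has φ(x) = φ(3). We therefore compute φ⁻¹(16) = 16^{1/2} = 4 (indeed 4^2 = 16).

4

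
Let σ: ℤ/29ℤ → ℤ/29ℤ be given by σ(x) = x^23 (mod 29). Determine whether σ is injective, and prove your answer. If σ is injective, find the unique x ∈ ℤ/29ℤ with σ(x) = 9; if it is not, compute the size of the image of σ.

22

Since 29 is prime, the nonzero elements of ℤ/29ℤ form a cyclic group of order 28.
As gcd(23, 28) = 1, raising to the 23rd power is a bijection on this group: if s^23 ≡ t^23 then (st^{−1})^23 = 1, and the only element of order dividing gcd(23, 28) = 1 is 1, so s = t.
With σ(0) = 0 this makes σ injective on all of ℤ/29ℤ, hence bijective (finite equal-size domain and codomain). In particular σ is injective.
Since σ is injective, we find the preimage of 9. The inverse of x ↦ x^23 on (ℤ/29ℤ)^× is x ↦ x^11, because 23·11 = 253 = 9·28 + 1 ≡ 1 (mod 28) and x^{28} = 1 for x ≠ 0 (Fermat). So σ⁻¹(9) = 9^11 mod 29.
Repeated squaring mod 29: 9^1 ≡ 9, 9^2 ≡ 9² = 81 ≡ 23, 9^4 ≡ 23² = 529 ≡ 7, 9^8 ≡ 7² = 49 ≡ 20. Since 11 = 8 + 2 + 1, 9^11 ≡ 20·23·9: 20·23 = 460 ≡ 25, then 25·9 = 225 ≡ 22. So 9^11 ≡ 22 (mod 29).
Hence σ⁻¹(9) = 22.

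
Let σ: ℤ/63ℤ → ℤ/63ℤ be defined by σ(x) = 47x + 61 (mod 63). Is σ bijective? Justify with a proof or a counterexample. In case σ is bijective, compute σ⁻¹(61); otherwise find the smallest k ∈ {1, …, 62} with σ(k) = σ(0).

By definition, σ is injective if σ(x_1) = σ(x_2) implies x_1 = x_2.
Suppose σ(x_1) = σ(x_2) in ℤ/63ℤ. Then 47x_1 + 61 ≡ 47x_2 + 61 (mod 63), therefore 47(x_1 − x_2) ≡ 0 (mod 63).
Since gcd(47, 63) = 1, 47 is invertible modulo 63, therefore x_1 − x_2 ≡ 0 (mod 63), i.e. x_1 = x_2.
We now compute 47⁻¹ mod 63 explicitly. Euclid's algorithm: 63 = 1·47 + 16, 47 = 2·16 + 15, 16 = 1·15 + 1; back-substituting gives 1 = 59·47 − 44·63, so 47⁻¹ ≡ 59 (mod 63).
Then y ↦ 59(y − 61) is a two-sided inverse to σ, so every y ∈ ℤ/63ℤ has a preimage.
Thus σ is bijective.
Since σ is bijective, we compute σ⁻¹(61): solve 47x + 61 ≡ 61 (mod 63), i.e. 47x ≡ 0 (mod 63).
Multiplying by 47⁻¹ = 59 gives x ≡ 59·0 = 0 ≡ 0 (mod 63).
Check: σ(0) = 47·0 + 61 = 61 ≡ 61 (mod 63).

0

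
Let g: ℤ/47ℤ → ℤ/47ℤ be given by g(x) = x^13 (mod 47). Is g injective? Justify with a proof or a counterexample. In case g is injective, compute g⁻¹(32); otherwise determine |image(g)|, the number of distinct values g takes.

27

Since 47 is prime, the nonzero elements of ℤ/47ℤ form a cyclic group of order 46.
As gcd(13, 46) = 1, raising to the 13th power is a bijection on this group: if x_1^13 ≡ x_2^13 then (x_1x_2^{−1})^13 = 1, and the only element of order dividing gcd(13, 46) = 1 is 1, so x_1 = x_2.
With g(0) = 0 this makes g injective on all of ℤ/47ℤ, hence bijective (finite equal-size domain and codomain). In particular g is injective.
Since g is injective, we find the preimage of 32. The inverse of x ↦ x^13 on (ℤ/47ℤ)^× is x ↦ x^39, because 13·39 = 507 = 11·46 + 1 ≡ 1 (mod 46) and x^{46} = 1 for x ≠ 0 (Fermat). So g⁻¹(32) = 32^39 mod 47.
Repeated squaring mod 47: 32^1 ≡ 32, 32^2 ≡ 32² = 1024 ≡ 37, 32^4 ≡ 37² = 1369 ≡ 6, 32^8 ≡ 6² = 36, 32^16 ≡ 36² = 1296 ≡ 27, 32^32 ≡ 27² = 729 ≡ 24. Since 39 = 32 + 4 + 2 + 1, 32^39 ≡ 24·6·37·32: 24·6 = 144 ≡ 3, then 3·37 = 111 ≡ 17, then 17·32 = 544 ≡ 27. So 32^39 ≡ 27 (mod 47).
Hence g⁻¹(32) = 27.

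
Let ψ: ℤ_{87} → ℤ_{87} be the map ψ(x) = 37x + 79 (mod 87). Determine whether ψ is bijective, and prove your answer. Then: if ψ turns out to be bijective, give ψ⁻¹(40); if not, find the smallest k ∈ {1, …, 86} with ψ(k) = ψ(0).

6

Recall: ψ is injective when ψ(a) = ψ(b) forces a = b.
If ψ(a) = ψ(b), then 37a ≡ 37b (mod 87). Because gcd(37, 87) = 1, we may cancel 37 to get a ≡ b (mod 87).
We now compute 37⁻¹ mod 87 explicitly. Euclid's algorithm: 87 = 2·37 + 13, 37 = 2·13 + 11, 13 = 1·11 + 2, 11 = 5·2 + 1; back-substituting gives 1 = 40·37 − 17·87, so 37⁻¹ ≡ 40 (mod 87).
Then y ↦ 40(y − 79) is a two-sided inverse to ψ, so every y ∈ ℤ_{87} has a preimage.
Therefore ψ is bijective.
Since ψ is bijective, we find ψ⁻¹(40): we need 37x ≡ 40 − 79 ≡ 48 (mod 87). Using 37⁻¹ = 40: x ≡ 40·48 = 1920 = 22·87 + 6, so x = 6.
Check: ψ(6) = 37·6 + 79 = 301 = 3·87 + 40 ≡ 40 (mod 87).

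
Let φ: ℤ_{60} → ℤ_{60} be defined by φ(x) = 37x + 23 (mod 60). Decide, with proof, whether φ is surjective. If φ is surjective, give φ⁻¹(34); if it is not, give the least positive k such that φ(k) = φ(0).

23

Recall: φ is surjective if every y in the codomain equals φ(x) for some x in the domain.
Since gcd(37, 60) = 1, 37 is invertible modulo 60. Euclid's algorithm: 60 = 1·37 + 23, 37 = 1·23 + 14, 23 = 1·14 + 9, 14 = 1·9 + 5, 9 = 1·5 + 4, 5 = 1·4 + 1; back-substituting gives 1 = 13·37 − 8·60, so 37⁻¹ ≡ 13 (mod 60).
For any y ∈ ℤ_{60}, x = 13(y − 23) mod 60 satisfies φ(x) = 37·13(y − 23) + 23 ≡ y (since 37·13 ≡ 1 mod 60). So every y has a preimage.
Thus φ is surjective.
Since φ is surjective, we find φ⁻¹(34): we need 37x ≡ 34 − 23 ≡ 11 (mod 60). Using 37⁻¹ = 13: x ≡ 13·11 = 143 = 2·60 + 23, so x = 23.
Check: φ(23) = 37·23 + 23 = 874 = 14·60 + 34 ≡ 34 (mod 60).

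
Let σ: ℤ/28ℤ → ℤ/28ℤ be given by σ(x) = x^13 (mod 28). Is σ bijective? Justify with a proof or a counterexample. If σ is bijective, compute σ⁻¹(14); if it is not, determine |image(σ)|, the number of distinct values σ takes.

21

σ(0) = 0^13 = 0.
σ(14): Repeated squaring mod 28: 14^1 ≡ 14, 14^2 ≡ 14² = 196 ≡ 0, 14^4 ≡ 0² = 0, 14^8 ≡ 0² = 0. Since 13 = 8 + 4 + 1, 14^13 ≡ 0·0·14: 0·0 = 0, then 0·14 = 0. So 14^13 ≡ 0 (mod 28).
So σ(0) = σ(14) = 0 while 0 ≠ 14, so σ is not injective, hence not bijective.
Since σ is not bijective, we determine |image(σ)|. Computing x^13 mod 28 for each x (by repeated squaring, reducing mod 28 at every step), the values σ(0), σ(1), …, σ(27) are: 0, 1, 16, 3, 4, 5, 20, 7, 8, 9, 24, 11, 12, 13, 0, 15, 16, 17, 4, 19, 20, 21, 8, 23, 24, 25, 12, 27.
The distinct values are {0, 1, 3, 4, 5, 7, 8, 9, 11, 12, 13, 15, 16, 17, 19, 20, 21, 23, 24, 25, 27}; there are 21 of them.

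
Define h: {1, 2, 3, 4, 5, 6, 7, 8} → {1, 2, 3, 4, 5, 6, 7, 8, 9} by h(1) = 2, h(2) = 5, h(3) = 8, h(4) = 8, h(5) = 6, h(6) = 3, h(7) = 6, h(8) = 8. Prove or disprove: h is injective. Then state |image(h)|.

h(3) = 8 = h(4) with 3 ≠ 4, so h is not injective.
The image of h is {2, 3, 5, 6, 8}, which has 5 elements.

5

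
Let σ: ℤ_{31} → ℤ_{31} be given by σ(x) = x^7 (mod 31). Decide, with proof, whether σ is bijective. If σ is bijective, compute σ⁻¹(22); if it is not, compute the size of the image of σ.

13

Since 31 is prime, the nonzero elements of ℤ_{31} form a cyclic group of order 30.
As gcd(7, 30) = 1, raising to the 7th power is a bijection on this group: if x_1^7 ≡ x_2^7 then (x_1x_2^{−1})^7 = 1, and the only element of order dividing gcd(7, 30) = 1 is 1, so x_1 = x_2.
With σ(0) = 0 this makes σ injective on all of ℤ_{31}, hence bijective (finite equal-size domain and codomain). In particular σ is bijective.
Since σ is bijective, we find the preimage of 22. The inverse of x ↦ x^7 on (ℤ_{31})^× is x ↦ x^13, because 7·13 = 91 = 3·30 + 1 ≡ 1 (mod 30) and x^{30} = 1 for x ≠ 0 (Fermat). So σ⁻¹(22) = 22^13 mod 31.
Repeated squaring mod 31: 22^1 ≡ 22, 22^2 ≡ 22² = 484 ≡ 19, 22^4 ≡ 19² = 361 ≡ 20, 22^8 ≡ 20² = 400 ≡ 28. Since 13 = 8 + 4 + 1, 22^13 ≡ 28·20·22: 28·20 = 560 ≡ 2, then 2·22 = 44 ≡ 13. So 22^13 ≡ 13 (mod 31).
Hence σ⁻¹(22) = 13.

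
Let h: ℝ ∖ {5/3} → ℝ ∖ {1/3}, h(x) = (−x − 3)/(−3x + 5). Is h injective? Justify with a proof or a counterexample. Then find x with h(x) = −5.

11/8

Suppose h(s) = h(t). Cross-multiplying: (−s − 3)(−3t + 5) = (−t − 3)(−3s + 5).
Expanding both sides and cancelling the symmetric terms leaves −14·(s − t) = 0. Since −14 ≠ 0, s = t. Thus h is injective.
Solving h(x) = −5: cross-multiplying gives −x − 3 = −5(−3x + 5), which rearranges to −16x = −22, so x = 11/8.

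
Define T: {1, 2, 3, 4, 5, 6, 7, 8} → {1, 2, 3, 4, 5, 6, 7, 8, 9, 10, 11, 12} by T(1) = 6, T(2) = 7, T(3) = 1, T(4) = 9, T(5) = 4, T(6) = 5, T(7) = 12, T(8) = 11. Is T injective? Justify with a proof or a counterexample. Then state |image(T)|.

The values T(1), …, T(8) are 6, 7, 1, 9, 4, 5, 12, 11 — all distinct.
So T(s) = T(t) only when s = t, and T is injective.
The image of T is {1, 4, 5, 6, 7, 9, 11, 12}, which has 8 elements.

8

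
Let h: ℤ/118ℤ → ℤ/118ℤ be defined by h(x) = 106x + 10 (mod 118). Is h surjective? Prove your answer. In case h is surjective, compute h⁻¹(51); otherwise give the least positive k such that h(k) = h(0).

59

Since gcd(106, 118) = 2, we have 106x ≡ 0 (mod 2) for all x, so h(x) ≡ 0 (mod 2).
But 1 ≢ 0 (mod 2), so 1 ∈ ℤ/118ℤ has no preimage. So h is not surjective.
Since h is not surjective, we find the least positive k with h(k) = h(0): this means 106k ≡ 0 (mod 118), i.e. 118 ∣ 106k. Since gcd(106, 118) = 2, dividing through by 2 this holds exactly when 59 ∣ 53k, and as gcd(53, 59) = 1, exactly when 59 ∣ k.
The smallest positive such k is 59.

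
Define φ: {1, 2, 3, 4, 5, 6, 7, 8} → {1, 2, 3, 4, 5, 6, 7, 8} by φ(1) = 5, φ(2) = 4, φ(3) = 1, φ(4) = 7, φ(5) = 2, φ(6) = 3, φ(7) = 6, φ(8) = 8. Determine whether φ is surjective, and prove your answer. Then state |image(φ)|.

Every element of the codomain has a preimage: 1 = φ(3), 2 = φ(5), 3 = φ(6), 4 = φ(2), 5 = φ(1), 6 = φ(7), 7 = φ(4), 8 = φ(8).
Thus φ is surjective.
The image of φ is {1, 2, 3, 4, 5, 6, 7, 8}, which has 8 elements.

8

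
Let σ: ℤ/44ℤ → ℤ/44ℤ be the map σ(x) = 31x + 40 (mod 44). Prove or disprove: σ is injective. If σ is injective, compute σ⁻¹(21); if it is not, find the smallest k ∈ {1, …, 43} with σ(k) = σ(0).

15

Recall that σ is injective when σ(x_1) = σ(x_2) forces x_1 = x_2.
If σ(x_1) = σ(x_2), then 31x_1 ≡ 31x_2 (mod 44). Because gcd(31, 44) = 1, we may cancel 31 to get x_1 ≡ x_2 (mod 44).
Thus σ is injective.
We now compute 31⁻¹ mod 44 explicitly. Euclid's algorithm: 44 = 1·31 + 13, 31 = 2·13 + 5, 13 = 2·5 + 3, 5 = 1·3 + 2, 3 = 1·2 + 1; back-substituting gives 1 = 27·31 − 19·44, so 31⁻¹ ≡ 27 (mod 44).
Since σ is injective, we compute σ⁻¹(21): solve 31x + 40 ≡ 21 (mod 44), i.e. 31x ≡ 25 (mod 44).
Multiplying by 31⁻¹ = 27 gives x ≡ 27·25 = 675 = 15·44 + 15 ≡ 15 (mod 44).
Check: σ(15) = 31·15 + 40 = 505 = 11·44 + 21 ≡ 21 (mod 44).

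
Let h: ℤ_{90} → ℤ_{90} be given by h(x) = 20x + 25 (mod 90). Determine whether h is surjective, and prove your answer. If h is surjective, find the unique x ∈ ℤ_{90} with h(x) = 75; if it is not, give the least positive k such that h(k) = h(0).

9

Since gcd(20, 90) = 10, we have 20x ≡ 0 (mod 10) for all x, so h(x) ≡ 5 (mod 10).
But 0 ≢ 5 (mod 10), so 0 ∈ ℤ_{90} has no preimage. Thus h is not surjective.
Since h is not surjective, we find the least positive k with h(k) = h(0): this means 20k ≡ 0 (mod 90), i.e. 90 ∣ 20k. Since gcd(20, 90) = 10, dividing through by 10 this holds exactly when 9 ∣ 2k, and as gcd(2, 9) = 1, exactly when 9 ∣ k.
The smallest positive such k is 9.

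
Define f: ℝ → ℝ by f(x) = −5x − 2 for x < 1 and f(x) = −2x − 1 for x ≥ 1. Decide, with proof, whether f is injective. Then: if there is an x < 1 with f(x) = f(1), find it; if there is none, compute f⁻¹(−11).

1/5

Both pieces are strictly decreasing (slopes −5 and −2), so each is injective on its own interval.
The left piece maps (−∞, 1) onto (−7, ∞); the right piece maps [1, ∞) onto (−∞, −3].
These images overlap. In particular f(1) = −3 (right piece), and solving −5x − 2 = −3 on the left piece gives x = 1/5 < 1.
So f(1/5) = f(1) with 1/5 ≠ 1, and f is not injective. This x = 1/5 is the requested value below 1.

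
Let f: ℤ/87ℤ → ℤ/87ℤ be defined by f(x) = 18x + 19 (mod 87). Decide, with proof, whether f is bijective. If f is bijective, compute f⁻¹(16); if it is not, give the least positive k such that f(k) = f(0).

By definition, f is injective if f(x_1) = f(x_2) implies x_1 = x_2.
We have gcd(18, 87) = 3 > 1. Taking x_1 = 0 and x_2 = 29: f(0) = 19 and f(29) = 18·29 + 19 = 541 ≡ 19 (mod 87).
So f(0) = f(29) while 0 ≠ 29, hence f is not injective, hence not bijective.
Since f is not bijective, we find the least positive k with f(k) = f(0): this means 18k ≡ 0 (mod 87), i.e. 87 ∣ 18k. Since gcd(18, 87) = 3, dividing through by 3 this holds exactly when 29 ∣ 6k, and as gcd(6, 29) = 1, exactly when 29 ∣ k.
The smallest positive such k is 29.

29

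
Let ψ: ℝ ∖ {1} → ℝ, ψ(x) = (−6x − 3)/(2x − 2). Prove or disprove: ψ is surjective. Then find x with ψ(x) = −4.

If ψ(x) = −3, cross-multiplying gives 2(−6x − 3) = −6(2x − 2), which simplifies to −6 = 12 — false.  So −3 has no preimage and ψ is not surjective.
Solving ψ(x) = −4: cross-multiplying gives −6x − 3 = −4(2x − 2), which rearranges to 2x = 11, so x = 11/2.

11/2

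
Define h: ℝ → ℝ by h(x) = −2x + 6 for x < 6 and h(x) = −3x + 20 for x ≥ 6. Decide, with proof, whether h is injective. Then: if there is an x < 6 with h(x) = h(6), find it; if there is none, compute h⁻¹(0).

Both pieces are strictly decreasing (slopes −2 and −3), so each is injective on its own interval.
The left piece maps (−∞, 6) onto (−6, ∞); the right piece maps [6, ∞) onto (−∞, 2].
These images overlap. In particular h(6) = 2 (right piece), and solving −2x + 6 = 2 on the left piece gives x = 2 < 6.
So h(2) = h(6) with 2 ≠ 6, and h is not injective. This x = 2 is the requested value below 6.

2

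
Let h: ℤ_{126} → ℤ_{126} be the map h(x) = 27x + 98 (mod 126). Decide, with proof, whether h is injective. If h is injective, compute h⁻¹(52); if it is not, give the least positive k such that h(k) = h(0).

Recall: h is injective if h(u) = h(v) implies u = v.
We have gcd(27, 126) = 9 > 1. Taking u = 0 and v = 14: h(0) = 98 and h(14) = 27·14 + 98 = 476 ≡ 98 (mod 126).
So h(0) = h(14) while 0 ≠ 14, therefore h is not injective.
Since h is not injective, we find the least positive k with h(k) = h(0): this means 27k ≡ 0 (mod 126), i.e. 126 ∣ 27k. Since gcd(27, 126) = 9, dividing through by 9 this holds exactly when 14 ∣ 3k, and as gcd(3, 14) = 1, exactly when 14 ∣ k.
The smallest positive such k is 14.

14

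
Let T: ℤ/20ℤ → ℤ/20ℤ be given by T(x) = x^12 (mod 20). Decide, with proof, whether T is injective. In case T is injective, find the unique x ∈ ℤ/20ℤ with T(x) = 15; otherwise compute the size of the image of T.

4

T(1) = 1^12 = 1.
T(3): Repeated squaring mod 20: 3^1 ≡ 3, 3^2 ≡ 3² = 9, 3^4 ≡ 9² = 81 ≡ 1, 3^8 ≡ 1² = 1. Since 12 = 8 + 4, 3^12 ≡ 1·1: 1·1 = 1. So 3^12 ≡ 1 (mod 20).
So T(1) = T(3) = 1 while 1 ≠ 3, so T is not injective.
Since T is not injective, we determine |image(T)|. Computing x^12 mod 20 for each x (by repeated squaring, reducing mod 20 at every step), the values T(0), T(1), …, T(19) are: 0, 1, 16, 1, 16, 5, 16, 1, 16, 1, 0, 1, 16, 1, 16, 5, 16, 1, 16, 1.
The distinct values are {0, 1, 5, 16}; there are 4 of them.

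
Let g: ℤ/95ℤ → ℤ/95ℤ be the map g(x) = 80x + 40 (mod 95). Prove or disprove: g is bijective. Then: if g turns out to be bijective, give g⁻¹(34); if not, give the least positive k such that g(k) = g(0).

19

We have gcd(80, 95) = 5 > 1. Taking x_1 = 0 and x_2 = 19: g(0) = 40 and g(19) = 80·19 + 40 = 1560 ≡ 40 (mod 95).
So g(0) = g(19) while 0 ≠ 19, therefore g is not injective, hence not bijective.
Since g is not bijective, we find the least positive k with g(k) = g(0): this means 80k ≡ 0 (mod 95), i.e. 95 ∣ 80k. Since gcd(80, 95) = 5, dividing through by 5 this holds exactly when 19 ∣ 16k, and as gcd(16, 19) = 1, exactly when 19 ∣ k.
The smallest positive such k is 19.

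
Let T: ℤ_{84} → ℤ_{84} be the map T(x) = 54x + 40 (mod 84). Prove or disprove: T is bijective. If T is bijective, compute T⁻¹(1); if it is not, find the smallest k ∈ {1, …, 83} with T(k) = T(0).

14

We have gcd(54, 84) = 6 > 1. Taking a = 0 and b = 14: T(0) = 40 and T(14) = 54·14 + 40 = 796 ≡ 40 (mod 84).
So T(0) = T(14) while 0 ≠ 14, therefore T is not injective, hence not bijective.
Since T is not bijective, we find the least positive k with T(k) = T(0): this means 54k ≡ 0 (mod 84), i.e. 84 ∣ 54k. Since gcd(54, 84) = 6, dividing through by 6 this holds exactly when 14 ∣ 9k, and as gcd(9, 14) = 1, exactly when 14 ∣ k.
The smallest positive such k is 14.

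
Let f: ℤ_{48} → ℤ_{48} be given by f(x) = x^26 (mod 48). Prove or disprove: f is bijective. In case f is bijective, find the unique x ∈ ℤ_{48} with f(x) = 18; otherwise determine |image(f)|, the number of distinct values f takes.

f(2): Repeated squaring mod 48: 2^1 ≡ 2, 2^2 ≡ 2² = 4, 2^4 ≡ 4² = 16, 2^8 ≡ 16² = 256 ≡ 16, 2^16 ≡ 16² = 256 ≡ 16. Since 26 = 16 + 8 + 2, 2^26 ≡ 16·16·4: 16·16 = 256 ≡ 16, then 16·4 = 64 ≡ 16. So 2^26 ≡ 16 (mod 48).
f(4): Repeated squaring mod 48: 4^1 ≡ 4, 4^2 ≡ 4² = 16, 4^4 ≡ 16² = 256 ≡ 16, 4^8 ≡ 16² = 256 ≡ 16, 4^16 ≡ 16² = 256 ≡ 16. Since 26 = 16 + 8 + 2, 4^26 ≡ 16·16·16: 16·16 = 256 ≡ 16, then 16·16 = 256 ≡ 16. So 4^26 ≡ 16 (mod 48).
So f(2) = f(4) = 16 while 2 ≠ 4, so f is not injective, hence not bijective.
Since f is not bijective, we determine |image(f)|. Computing x^26 mod 48 for each x (by repeated squaring, reducing mod 48 at every step), the values f(0), f(1), …, f(47) are: 0, 1, 16, 9, 16, 25, 0, 1, 16, 33, 16, 25, 0, 25, 16, 33, 16, 1, 0, 25, 16, 9, 16, 1, 0, 1, 16, 9, 16, 25, 0, 1, 16, 33, 16, 25, 0, 25, 16, 33, 16, 1, 0, 25, 16, 9, 16, 1.
The distinct values are {0, 1, 9, 16, 25, 33}; there are 6 of them.

6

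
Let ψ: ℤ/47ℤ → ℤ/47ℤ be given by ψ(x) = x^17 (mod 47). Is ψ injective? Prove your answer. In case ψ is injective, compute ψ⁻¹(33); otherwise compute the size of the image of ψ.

11

Since 47 is prime, the nonzero elements of ℤ/47ℤ form a cyclic group of order 46.
As gcd(17, 46) = 1, raising to the 17th power is a bijection on this group: if x_1^17 ≡ x_2^17 then (x_1x_2^{−1})^17 = 1, and the only element of order dividing gcd(17, 46) = 1 is 1, so x_1 = x_2.
With ψ(0) = 0 this makes ψ injective on all of ℤ/47ℤ, hence bijective (finite equal-size domain and codomain). In particular ψ is injective.
Since ψ is injective, we find the preimage of 33. The inverse of x ↦ x^17 on (ℤ/47ℤ)^× is x ↦ x^19, because 17·19 = 323 = 7·46 + 1 ≡ 1 (mod 46) and x^{46} = 1 for x ≠ 0 (Fermat). So ψ⁻¹(33) = 33^19 mod 47.
Repeated squaring mod 47: 33^1 ≡ 33, 33^2 ≡ 33² = 1089 ≡ 8, 33^4 ≡ 8² = 64 ≡ 17, 33^8 ≡ 17² = 289 ≡ 7, 33^16 ≡ 7² = 49 ≡ 2. Since 19 = 16 + 2 + 1, 33^19 ≡ 2·8·33: 2·8 = 16, then 16·33 = 528 ≡ 11. So 33^19 ≡ 11 (mod 47).
Hence ψ⁻¹(33) = 11.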